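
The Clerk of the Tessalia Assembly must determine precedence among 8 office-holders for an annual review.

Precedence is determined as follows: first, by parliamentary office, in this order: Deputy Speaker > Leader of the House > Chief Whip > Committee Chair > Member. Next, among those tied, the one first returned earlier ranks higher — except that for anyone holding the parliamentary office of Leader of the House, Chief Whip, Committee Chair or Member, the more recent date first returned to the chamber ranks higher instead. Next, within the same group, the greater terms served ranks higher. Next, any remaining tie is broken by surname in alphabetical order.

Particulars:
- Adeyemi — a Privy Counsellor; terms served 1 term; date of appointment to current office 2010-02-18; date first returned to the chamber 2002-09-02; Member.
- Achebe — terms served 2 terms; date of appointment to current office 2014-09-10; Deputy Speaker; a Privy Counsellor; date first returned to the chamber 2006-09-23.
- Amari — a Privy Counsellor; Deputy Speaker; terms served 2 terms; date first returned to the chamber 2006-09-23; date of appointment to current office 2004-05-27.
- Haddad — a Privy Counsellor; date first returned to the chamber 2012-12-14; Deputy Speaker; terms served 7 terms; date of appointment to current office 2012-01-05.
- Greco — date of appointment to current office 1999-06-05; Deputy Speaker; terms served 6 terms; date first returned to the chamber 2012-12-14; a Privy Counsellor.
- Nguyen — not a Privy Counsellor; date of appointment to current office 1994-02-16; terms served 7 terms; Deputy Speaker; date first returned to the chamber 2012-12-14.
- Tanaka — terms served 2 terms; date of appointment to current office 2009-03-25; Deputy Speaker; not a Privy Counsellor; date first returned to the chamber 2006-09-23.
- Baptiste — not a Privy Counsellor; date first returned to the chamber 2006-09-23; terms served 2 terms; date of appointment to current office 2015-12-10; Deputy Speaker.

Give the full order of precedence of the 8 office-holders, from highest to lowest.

Achebe, Amari, Baptiste, Tanaka, Haddad, Nguyen, Greco, Adeyemi

By parliamentary office: Achebe, Amari, Baptiste, Tanaka, Haddad, Nguyen and Greco (Deputy Speaker); then Adeyemi (Member).
Among Achebe, Amari, Baptiste, Tanaka, Haddad, Nguyen and Greco, by date first returned to the chamber (earlier first): Achebe, Amari, Baptiste and Tanaka (2006-09-23) before Haddad, Nguyen and Greco (2012-12-14).
Achebe, Amari, Baptiste and Tanaka all have terms served 2 terms, so the next rule applies.
Among Achebe, Amari, Baptiste and Tanaka, alphabetically by surname: Achebe before Amari before Baptiste before Tanaka.
Among Haddad, Nguyen and Greco, by terms served (higher first): Haddad and Nguyen (7 terms) before Greco (6 terms).
Among Haddad and Nguyen, alphabetically by surname: Haddad before Nguyen.
Full order: Achebe, Amari, Baptiste, Tanaka, Haddad, Nguyen, Greco, Adeyemi.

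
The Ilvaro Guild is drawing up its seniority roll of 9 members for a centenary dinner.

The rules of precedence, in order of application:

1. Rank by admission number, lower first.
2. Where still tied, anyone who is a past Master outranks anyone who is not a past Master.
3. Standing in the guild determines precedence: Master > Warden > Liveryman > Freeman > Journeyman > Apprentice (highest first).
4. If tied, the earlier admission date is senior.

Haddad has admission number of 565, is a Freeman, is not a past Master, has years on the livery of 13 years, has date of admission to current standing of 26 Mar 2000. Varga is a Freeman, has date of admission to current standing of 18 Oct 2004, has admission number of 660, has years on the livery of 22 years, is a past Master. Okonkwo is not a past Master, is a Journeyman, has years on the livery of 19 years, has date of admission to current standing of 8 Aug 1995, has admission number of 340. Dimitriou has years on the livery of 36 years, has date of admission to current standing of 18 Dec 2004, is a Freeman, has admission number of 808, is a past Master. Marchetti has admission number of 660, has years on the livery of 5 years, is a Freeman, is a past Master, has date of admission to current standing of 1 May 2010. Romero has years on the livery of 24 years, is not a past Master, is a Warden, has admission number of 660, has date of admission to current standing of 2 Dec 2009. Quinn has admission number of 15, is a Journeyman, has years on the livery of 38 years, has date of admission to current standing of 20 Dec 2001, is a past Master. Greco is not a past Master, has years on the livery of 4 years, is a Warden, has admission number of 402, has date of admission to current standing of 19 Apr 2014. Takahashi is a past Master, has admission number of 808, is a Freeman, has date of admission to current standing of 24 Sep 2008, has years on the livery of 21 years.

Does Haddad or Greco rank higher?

By admission number (lower first): Quinn (15); then Okonkwo (340); then Greco (402); then Haddad (565); then Varga, Marchetti and Romero (each 660); then Dimitriou and Takahashi (both 808).
Among Varga, Marchetti and Romero, a past Master before not a past Master: Varga and Marchetti (a past Master) before Romero (not a past Master).
Varga and Marchetti are each Freeman, so the next rule applies.
Among Varga and Marchetti, by date of admission to current standing (earlier first): Varga (18 Oct 2004) before Marchetti (1 May 2010).
Dimitriou and Takahashi are each a past Master, so the next rule applies.
Dimitriou and Takahashi are each Freeman, so the next rule applies.
Among Dimitriou and Takahashi, by date of admission to current standing (earlier first): Dimitriou (18 Dec 2004) before Takahashi (24 Sep 2008).
So Greco takes precedence.

Greco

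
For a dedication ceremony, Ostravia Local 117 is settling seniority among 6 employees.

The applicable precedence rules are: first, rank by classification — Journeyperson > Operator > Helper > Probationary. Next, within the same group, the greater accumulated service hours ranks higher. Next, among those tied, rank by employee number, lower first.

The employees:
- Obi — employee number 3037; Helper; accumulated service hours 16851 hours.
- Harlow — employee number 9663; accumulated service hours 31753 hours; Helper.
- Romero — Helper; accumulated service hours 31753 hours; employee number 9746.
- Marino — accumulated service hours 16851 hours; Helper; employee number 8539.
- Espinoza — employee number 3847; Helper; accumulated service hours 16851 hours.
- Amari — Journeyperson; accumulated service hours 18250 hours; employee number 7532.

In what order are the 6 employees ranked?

By classification: Amari (Journeyperson); then Harlow, Romero, Obi, Espinoza and Marino (Helper).
Among Harlow, Romero, Obi, Espinoza and Marino, by accumulated service hours (higher first): Harlow and Romero (31753 hours) before Obi, Espinoza and Marino (16851 hours).
Among Harlow and Romero, by employee number (lower first): Harlow (9663) before Romero (9746).
Among Obi, Espinoza and Marino, by employee number (lower first): Obi (3037) before Espinoza (3847) before Marino (8539).
Full order: Amari, Harlow, Romero, Obi, Espinoza, Marino.

Amari, Harlow, Romero, Obi, Espinoza, Marino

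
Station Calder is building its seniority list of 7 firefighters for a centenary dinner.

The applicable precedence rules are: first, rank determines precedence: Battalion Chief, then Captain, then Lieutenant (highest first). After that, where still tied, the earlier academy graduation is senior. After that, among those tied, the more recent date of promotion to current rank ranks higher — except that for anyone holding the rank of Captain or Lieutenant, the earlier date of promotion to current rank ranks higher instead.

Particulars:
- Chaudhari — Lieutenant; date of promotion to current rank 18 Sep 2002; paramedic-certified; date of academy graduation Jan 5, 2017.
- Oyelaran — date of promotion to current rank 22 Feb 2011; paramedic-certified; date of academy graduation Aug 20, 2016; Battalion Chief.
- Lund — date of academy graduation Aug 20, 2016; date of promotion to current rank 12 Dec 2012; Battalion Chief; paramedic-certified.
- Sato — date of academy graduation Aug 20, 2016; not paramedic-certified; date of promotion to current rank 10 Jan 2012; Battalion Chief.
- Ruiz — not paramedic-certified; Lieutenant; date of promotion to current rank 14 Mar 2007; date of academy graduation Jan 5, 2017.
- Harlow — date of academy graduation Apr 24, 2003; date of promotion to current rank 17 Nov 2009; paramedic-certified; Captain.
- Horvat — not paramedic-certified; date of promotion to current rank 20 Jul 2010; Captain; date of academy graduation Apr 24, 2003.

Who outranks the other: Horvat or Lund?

Lund

By rank: Lund, Sato and Oyelaran (Battalion Chief); then Harlow and Horvat (Captain); then Chaudhari and Ruiz (Lieutenant).
Lund, Sato and Oyelaran all have date of academy graduation Aug 20, 2016, so the next rule applies.
Among Lund, Sato and Oyelaran, by date of promotion to current rank (later first): Lund (12 Dec 2012) before Sato (10 Jan 2012) before Oyelaran (22 Feb 2011).
Harlow and Horvat both have date of academy graduation Apr 24, 2003, so the next rule applies.
Among Harlow and Horvat, by date of promotion to current rank (earlier first) (reversed rule for this group): Harlow (17 Nov 2009) before Horvat (20 Jul 2010).
Chaudhari and Ruiz both have date of academy graduation Jan 5, 2017, so the next rule applies.
Among Chaudhari and Ruiz, by date of promotion to current rank (earlier first) (reversed rule for this group): Chaudhari (18 Sep 2002) before Ruiz (14 Mar 2007).
So Lund takes precedence.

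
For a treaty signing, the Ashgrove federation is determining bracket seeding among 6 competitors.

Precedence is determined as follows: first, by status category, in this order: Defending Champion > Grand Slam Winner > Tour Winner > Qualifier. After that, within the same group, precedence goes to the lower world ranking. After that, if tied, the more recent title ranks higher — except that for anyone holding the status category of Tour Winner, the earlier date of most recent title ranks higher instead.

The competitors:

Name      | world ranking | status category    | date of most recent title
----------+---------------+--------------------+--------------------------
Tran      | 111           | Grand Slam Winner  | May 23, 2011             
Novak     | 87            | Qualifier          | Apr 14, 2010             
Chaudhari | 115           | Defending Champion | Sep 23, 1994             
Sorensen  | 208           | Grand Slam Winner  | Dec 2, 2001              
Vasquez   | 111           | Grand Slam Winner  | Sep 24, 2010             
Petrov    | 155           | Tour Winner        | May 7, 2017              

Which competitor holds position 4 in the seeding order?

Sorensen

By status category: Chaudhari (Defending Champion); then Tran, Vasquez and Sorensen (Grand Slam Winner); then Petrov (Tour Winner); then Novak (Qualifier).
Among Tran, Vasquez and Sorensen, by world ranking (lower first): Tran and Vasquez (111) before Sorensen (208).
Among Tran and Vasquez, by date of most recent title (later first): Tran (May 23, 2011) before Vasquez (Sep 24, 2010).
Order: Chaudhari, Tran, Vasquez, Sorensen, Petrov, Novak.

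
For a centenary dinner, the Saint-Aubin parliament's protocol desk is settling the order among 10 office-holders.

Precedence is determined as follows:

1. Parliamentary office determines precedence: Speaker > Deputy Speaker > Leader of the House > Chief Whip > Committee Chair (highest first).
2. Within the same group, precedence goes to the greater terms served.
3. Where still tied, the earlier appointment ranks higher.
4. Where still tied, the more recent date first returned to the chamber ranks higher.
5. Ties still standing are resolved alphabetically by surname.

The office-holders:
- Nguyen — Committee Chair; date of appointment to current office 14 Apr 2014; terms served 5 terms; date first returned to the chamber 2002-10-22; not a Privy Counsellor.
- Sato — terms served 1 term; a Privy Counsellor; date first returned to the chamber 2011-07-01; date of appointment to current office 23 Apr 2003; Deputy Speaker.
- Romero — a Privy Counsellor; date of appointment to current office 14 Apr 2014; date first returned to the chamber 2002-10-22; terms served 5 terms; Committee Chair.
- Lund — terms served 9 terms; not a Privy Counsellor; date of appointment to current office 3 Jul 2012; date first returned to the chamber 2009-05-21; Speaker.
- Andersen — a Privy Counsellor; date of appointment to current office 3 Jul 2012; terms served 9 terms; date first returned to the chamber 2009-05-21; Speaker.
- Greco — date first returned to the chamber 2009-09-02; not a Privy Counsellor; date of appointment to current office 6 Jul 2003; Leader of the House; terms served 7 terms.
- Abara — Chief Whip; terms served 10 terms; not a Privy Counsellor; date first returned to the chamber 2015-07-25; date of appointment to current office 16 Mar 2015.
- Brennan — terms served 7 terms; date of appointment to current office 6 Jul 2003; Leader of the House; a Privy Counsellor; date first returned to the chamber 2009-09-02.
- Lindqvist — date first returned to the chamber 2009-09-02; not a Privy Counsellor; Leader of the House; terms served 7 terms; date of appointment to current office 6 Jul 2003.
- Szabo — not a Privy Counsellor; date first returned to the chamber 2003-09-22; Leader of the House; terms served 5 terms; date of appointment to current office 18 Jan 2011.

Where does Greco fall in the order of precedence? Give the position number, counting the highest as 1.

By parliamentary office: Andersen and Lund (Speaker); then Sato (Deputy Speaker); then Brennan, Greco, Lindqvist and Szabo (Leader of the House); then Abara (Chief Whip); then Nguyen and Romero (Committee Chair).
Andersen and Lund both have terms served 9 terms, so the next rule applies.
Andersen and Lund both have date of appointment to current office 3 Jul 2012, so the next rule applies.
Andersen and Lund both have date first returned to the chamber 2009-05-21, so the next rule applies.
Among Andersen and Lund, alphabetically by surname: Andersen before Lund.
Among Brennan, Greco, Lindqvist and Szabo, by terms served (higher first): Brennan, Greco and Lindqvist (7 terms) before Szabo (5 terms).
Brennan, Greco and Lindqvist all have date of appointment to current office 6 Jul 2003, so the next rule applies.
Brennan, Greco and Lindqvist all have date first returned to the chamber 2009-09-02, so the next rule applies.
Among Brennan, Greco and Lindqvist, alphabetically by surname: Brennan before Greco before Lindqvist.
Nguyen and Romero both have terms served 5 terms, so the next rule applies.
Nguyen and Romero both have date of appointment to current office 14 Apr 2014, so the next rule applies.
Nguyen and Romero both have date first returned to the chamber 2002-10-22, so the next rule applies.
Among Nguyen and Romero, alphabetically by surname: Nguyen before Romero.
Order: Andersen, Lund, Sato, Brennan, Greco, Lindqvist, Szabo, Abara, Nguyen, Romero. So position 5.

5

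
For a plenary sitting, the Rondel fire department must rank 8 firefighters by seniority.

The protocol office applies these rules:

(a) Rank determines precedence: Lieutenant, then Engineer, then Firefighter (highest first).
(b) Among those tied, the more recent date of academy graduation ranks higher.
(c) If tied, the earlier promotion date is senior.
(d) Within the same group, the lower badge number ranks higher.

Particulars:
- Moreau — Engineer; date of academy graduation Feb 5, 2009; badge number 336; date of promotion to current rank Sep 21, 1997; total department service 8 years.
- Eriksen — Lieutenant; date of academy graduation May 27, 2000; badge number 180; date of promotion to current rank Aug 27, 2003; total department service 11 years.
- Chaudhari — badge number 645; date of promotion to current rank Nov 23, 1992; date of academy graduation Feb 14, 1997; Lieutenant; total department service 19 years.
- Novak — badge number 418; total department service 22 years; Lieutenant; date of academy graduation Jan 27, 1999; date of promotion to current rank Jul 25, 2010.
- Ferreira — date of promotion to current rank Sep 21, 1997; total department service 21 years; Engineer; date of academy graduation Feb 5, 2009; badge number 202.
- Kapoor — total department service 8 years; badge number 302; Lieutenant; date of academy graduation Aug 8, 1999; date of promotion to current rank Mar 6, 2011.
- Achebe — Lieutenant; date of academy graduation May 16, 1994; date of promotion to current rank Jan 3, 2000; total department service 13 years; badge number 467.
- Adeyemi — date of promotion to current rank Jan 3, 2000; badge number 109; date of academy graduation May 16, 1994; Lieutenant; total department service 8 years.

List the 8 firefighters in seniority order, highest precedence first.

By rank: Eriksen, Kapoor, Novak, Chaudhari, Adeyemi and Achebe (Lieutenant); then Ferreira and Moreau (Engineer).
Among Eriksen, Kapoor, Novak, Chaudhari, Adeyemi and Achebe, by date of academy graduation (later first): Eriksen (May 27, 2000) before Kapoor (Aug 8, 1999) before Novak (Jan 27, 1999) before Chaudhari (Feb 14, 1997) before Adeyemi and Achebe (May 16, 1994).
Adeyemi and Achebe both have date of promotion to current rank Jan 3, 2000, so the next rule applies.
Among Adeyemi and Achebe, by badge number (lower first): Adeyemi (109) before Achebe (467).
Ferreira and Moreau both have date of academy graduation Feb 5, 2009, so the next rule applies.
Ferreira and Moreau both have date of promotion to current rank Sep 21, 1997, so the next rule applies.
Among Ferreira and Moreau, by badge number (lower first): Ferreira (202) before Moreau (336).
Full order: Eriksen, Kapoor, Novak, Chaudhari, Adeyemi, Achebe, Ferreira, Moreau.

Eriksen, Kapoor, Novak, Chaudhari, Adeyemi, Achebe, Ferreira, Moreau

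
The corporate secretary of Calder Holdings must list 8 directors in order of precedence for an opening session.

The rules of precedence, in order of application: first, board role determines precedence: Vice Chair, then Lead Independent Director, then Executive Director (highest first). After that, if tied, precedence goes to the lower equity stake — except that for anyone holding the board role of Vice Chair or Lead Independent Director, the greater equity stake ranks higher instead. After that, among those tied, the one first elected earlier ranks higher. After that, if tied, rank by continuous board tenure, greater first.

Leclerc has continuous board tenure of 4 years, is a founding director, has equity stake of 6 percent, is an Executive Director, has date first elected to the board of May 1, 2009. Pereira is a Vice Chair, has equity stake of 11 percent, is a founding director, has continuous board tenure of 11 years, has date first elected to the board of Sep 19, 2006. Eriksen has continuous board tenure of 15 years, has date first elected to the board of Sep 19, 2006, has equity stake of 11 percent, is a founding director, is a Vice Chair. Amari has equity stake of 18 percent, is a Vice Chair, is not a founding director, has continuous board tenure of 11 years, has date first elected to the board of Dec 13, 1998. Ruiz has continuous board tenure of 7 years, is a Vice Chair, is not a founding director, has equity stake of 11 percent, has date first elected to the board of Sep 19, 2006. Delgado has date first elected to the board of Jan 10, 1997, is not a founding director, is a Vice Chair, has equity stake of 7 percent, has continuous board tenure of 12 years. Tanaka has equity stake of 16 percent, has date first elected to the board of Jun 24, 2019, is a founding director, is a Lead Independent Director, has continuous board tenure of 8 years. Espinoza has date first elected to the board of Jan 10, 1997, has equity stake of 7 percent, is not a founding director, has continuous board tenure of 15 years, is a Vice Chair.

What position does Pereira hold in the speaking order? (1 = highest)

By board role: Amari, Eriksen, Pereira, Ruiz, Espinoza and Delgado (Vice Chair); then Tanaka (Lead Independent Director); then Leclerc (Executive Director).
Among Amari, Eriksen, Pereira, Ruiz, Espinoza and Delgado, by equity stake (higher first) (reversed rule for this group): Amari (18 percent) before Eriksen, Pereira and Ruiz (11 percent) before Espinoza and Delgado (7 percent).
Eriksen, Pereira and Ruiz all have date first elected to the board Sep 19, 2006, so the next rule applies.
Among Eriksen, Pereira and Ruiz, by continuous board tenure (higher first): Eriksen (15 years) before Pereira (11 years) before Ruiz (7 years).
Espinoza and Delgado both have date first elected to the board Jan 10, 1997, so the next rule applies.
Among Espinoza and Delgado, by continuous board tenure (higher first): Espinoza (15 years) before Delgado (12 years).
Order: Amari, Eriksen, Pereira, Ruiz, Espinoza, Delgado, Tanaka, Leclerc. So position 3.

3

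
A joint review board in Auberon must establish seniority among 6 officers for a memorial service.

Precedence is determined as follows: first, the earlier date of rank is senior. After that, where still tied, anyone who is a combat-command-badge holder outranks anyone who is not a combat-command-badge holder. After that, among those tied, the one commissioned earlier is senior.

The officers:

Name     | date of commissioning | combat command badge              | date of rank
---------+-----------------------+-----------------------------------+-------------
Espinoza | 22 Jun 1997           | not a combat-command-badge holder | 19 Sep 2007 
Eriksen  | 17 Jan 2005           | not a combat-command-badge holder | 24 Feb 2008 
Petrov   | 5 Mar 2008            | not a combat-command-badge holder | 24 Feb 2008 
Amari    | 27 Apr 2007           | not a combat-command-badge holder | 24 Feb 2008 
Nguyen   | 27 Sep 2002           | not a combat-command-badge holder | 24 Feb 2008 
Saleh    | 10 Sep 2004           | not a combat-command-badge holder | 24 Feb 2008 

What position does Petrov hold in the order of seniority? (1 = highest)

By date of rank (earlier first): Espinoza (19 Sep 2007); then Nguyen, Saleh, Eriksen, Amari and Petrov (each 24 Feb 2008).
Nguyen, Saleh, Eriksen, Amari and Petrov are each not a combat-command-badge holder, so the next rule applies.
Among Nguyen, Saleh, Eriksen, Amari and Petrov, by date of commissioning (earlier first): Nguyen (27 Sep 2002) before Saleh (10 Sep 2004) before Eriksen (17 Jan 2005) before Amari (27 Apr 2007) before Petrov (5 Mar 2008).
Order: Espinoza, Nguyen, Saleh, Eriksen, Amari, Petrov. So position 6.

6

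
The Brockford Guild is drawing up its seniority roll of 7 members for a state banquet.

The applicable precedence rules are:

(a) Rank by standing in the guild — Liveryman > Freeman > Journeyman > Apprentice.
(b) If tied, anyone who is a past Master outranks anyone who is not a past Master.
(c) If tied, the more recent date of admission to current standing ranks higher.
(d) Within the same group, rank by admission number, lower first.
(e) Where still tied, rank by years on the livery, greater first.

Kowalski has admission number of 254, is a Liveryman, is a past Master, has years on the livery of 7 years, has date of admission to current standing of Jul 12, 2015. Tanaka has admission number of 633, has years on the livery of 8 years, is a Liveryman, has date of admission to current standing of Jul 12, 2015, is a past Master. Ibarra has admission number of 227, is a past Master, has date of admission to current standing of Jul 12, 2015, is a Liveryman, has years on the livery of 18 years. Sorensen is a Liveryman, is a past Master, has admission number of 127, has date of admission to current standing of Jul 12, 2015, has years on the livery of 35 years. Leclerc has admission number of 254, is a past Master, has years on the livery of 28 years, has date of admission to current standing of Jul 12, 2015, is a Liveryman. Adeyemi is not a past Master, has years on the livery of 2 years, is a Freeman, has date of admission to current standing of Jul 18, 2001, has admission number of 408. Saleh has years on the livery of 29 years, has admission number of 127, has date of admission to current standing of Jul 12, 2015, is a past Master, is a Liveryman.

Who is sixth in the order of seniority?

By standing in the guild: Sorensen, Saleh, Ibarra, Leclerc, Kowalski and Tanaka (Liveryman); then Adeyemi (Freeman).
Sorensen, Saleh, Ibarra, Leclerc, Kowalski and Tanaka are each a past Master, so the next rule applies.
Sorensen, Saleh, Ibarra, Leclerc, Kowalski and Tanaka all have date of admission to current standing Jul 12, 2015, so the next rule applies.
Among Sorensen, Saleh, Ibarra, Leclerc, Kowalski and Tanaka, by admission number (lower first): Sorensen and Saleh (127) before Ibarra (227) before Leclerc and Kowalski (254) before Tanaka (633).
Among Sorensen and Saleh, by years on the livery (higher first): Sorensen (35 years) before Saleh (29 years).
Among Leclerc and Kowalski, by years on the livery (higher first): Leclerc (28 years) before Kowalski (7 years).
Order: Sorensen, Saleh, Ibarra, Leclerc, Kowalski, Tanaka, Adeyemi.

Tanaka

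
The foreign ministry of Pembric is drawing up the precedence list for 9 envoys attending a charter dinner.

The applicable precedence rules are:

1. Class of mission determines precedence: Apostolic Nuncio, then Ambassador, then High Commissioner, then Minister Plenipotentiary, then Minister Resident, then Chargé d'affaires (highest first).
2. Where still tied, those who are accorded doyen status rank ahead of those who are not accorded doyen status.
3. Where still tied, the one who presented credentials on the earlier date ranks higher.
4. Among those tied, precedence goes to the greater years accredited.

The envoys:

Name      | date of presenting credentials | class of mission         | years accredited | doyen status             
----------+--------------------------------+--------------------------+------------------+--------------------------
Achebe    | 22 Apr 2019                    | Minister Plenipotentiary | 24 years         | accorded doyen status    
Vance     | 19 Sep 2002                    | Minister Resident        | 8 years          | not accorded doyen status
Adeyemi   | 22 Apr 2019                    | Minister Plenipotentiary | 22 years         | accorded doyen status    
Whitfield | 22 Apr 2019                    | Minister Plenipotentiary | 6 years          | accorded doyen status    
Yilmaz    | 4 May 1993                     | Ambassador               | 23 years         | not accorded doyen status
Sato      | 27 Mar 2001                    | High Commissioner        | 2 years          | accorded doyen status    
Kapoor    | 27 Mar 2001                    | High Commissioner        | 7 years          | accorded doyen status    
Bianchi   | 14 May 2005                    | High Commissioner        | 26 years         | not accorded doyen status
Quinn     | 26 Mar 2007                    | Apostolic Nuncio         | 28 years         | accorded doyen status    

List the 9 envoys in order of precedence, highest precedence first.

By class of mission: Quinn (Apostolic Nuncio); then Yilmaz (Ambassador); then Kapoor, Sato and Bianchi (High Commissioner); then Achebe, Adeyemi and Whitfield (Minister Plenipotentiary); then Vance (Minister Resident).
Among Kapoor, Sato and Bianchi, accorded doyen status before not accorded doyen status: Kapoor and Sato (accorded doyen status) before Bianchi (not accorded doyen status).
Kapoor and Sato both have date of presenting credentials 27 Mar 2001, so the next rule applies.
Among Kapoor and Sato, by years accredited (higher first): Kapoor (7 years) before Sato (2 years).
Achebe, Adeyemi and Whitfield are each accorded doyen status, so the next rule applies.
Achebe, Adeyemi and Whitfield all have date of presenting credentials 22 Apr 2019, so the next rule applies.
Among Achebe, Adeyemi and Whitfield, by years accredited (higher first): Achebe (24 years) before Adeyemi (22 years) before Whitfield (6 years).
Full order: Quinn, Yilmaz, Kapoor, Sato, Bianchi, Achebe, Adeyemi, Whitfield, Vance.

Quinn, Yilmaz, Kapoor, Sato, Bianchi, Achebe, Adeyemi, Whitfield, Vance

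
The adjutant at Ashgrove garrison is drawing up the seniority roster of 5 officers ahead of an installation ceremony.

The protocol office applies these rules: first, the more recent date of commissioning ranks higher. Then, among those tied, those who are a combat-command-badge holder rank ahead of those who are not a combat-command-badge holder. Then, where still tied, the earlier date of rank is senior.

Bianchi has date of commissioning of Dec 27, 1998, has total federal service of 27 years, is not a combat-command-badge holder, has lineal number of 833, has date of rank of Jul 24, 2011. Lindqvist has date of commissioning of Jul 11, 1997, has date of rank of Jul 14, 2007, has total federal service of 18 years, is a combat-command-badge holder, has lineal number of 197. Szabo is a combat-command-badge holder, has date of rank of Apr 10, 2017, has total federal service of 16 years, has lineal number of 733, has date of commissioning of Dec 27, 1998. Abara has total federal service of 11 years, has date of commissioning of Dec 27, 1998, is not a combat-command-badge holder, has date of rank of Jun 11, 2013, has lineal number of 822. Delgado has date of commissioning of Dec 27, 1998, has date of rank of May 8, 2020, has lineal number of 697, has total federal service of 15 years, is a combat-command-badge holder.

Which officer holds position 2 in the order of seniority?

By date of commissioning (later first): Szabo, Delgado, Bianchi and Abara (each Dec 27, 1998); then Lindqvist (Jul 11, 1997).
Among Szabo, Delgado, Bianchi and Abara, a combat-command-badge holder before not a combat-command-badge holder: Szabo and Delgado (a combat-command-badge holder) before Bianchi and Abara (not a combat-command-badge holder).
Among Szabo and Delgado, by date of rank (earlier first): Szabo (Apr 10, 2017) before Delgado (May 8, 2020).
Among Bianchi and Abara, by date of rank (earlier first): Bianchi (Jul 24, 2011) before Abara (Jun 11, 2013).
Order: Szabo, Delgado, Bianchi, Abara, Lindqvist.

Delgado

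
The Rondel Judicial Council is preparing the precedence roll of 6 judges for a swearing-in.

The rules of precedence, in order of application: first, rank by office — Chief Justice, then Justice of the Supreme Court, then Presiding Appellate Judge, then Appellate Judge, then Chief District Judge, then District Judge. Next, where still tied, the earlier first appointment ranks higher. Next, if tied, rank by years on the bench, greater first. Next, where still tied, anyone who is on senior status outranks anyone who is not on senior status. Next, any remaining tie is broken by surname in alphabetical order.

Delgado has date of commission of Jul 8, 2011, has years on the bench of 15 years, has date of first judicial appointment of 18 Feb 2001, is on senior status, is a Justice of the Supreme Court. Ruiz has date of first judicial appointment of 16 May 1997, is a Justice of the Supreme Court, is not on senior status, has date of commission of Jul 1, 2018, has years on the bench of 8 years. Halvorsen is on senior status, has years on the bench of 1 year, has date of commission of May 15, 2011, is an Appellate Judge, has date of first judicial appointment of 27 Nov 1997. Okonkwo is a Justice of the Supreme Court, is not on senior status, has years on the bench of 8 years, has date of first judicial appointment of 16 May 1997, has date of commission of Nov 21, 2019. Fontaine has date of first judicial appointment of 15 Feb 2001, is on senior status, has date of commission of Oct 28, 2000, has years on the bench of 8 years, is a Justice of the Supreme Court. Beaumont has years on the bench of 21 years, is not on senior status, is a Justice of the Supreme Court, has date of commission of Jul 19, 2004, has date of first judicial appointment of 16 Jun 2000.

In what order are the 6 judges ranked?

Okonkwo, Ruiz, Beaumont, Fontaine, Delgado, Halvorsen

By office: Okonkwo, Ruiz, Beaumont, Fontaine and Delgado (Justice of the Supreme Court); then Halvorsen (Appellate Judge).
Among Okonkwo, Ruiz, Beaumont, Fontaine and Delgado, by date of first judicial appointment (earlier first): Okonkwo and Ruiz (16 May 1997) before Beaumont (16 Jun 2000) before Fontaine (15 Feb 2001) before Delgado (18 Feb 2001).
Okonkwo and Ruiz both have years on the bench 8 years, so the next rule applies.
Okonkwo and Ruiz are each not on senior status, so the next rule applies.
Among Okonkwo and Ruiz, alphabetically by surname: Okonkwo before Ruiz.
Full order: Okonkwo, Ruiz, Beaumont, Fontaine, Delgado, Halvorsen.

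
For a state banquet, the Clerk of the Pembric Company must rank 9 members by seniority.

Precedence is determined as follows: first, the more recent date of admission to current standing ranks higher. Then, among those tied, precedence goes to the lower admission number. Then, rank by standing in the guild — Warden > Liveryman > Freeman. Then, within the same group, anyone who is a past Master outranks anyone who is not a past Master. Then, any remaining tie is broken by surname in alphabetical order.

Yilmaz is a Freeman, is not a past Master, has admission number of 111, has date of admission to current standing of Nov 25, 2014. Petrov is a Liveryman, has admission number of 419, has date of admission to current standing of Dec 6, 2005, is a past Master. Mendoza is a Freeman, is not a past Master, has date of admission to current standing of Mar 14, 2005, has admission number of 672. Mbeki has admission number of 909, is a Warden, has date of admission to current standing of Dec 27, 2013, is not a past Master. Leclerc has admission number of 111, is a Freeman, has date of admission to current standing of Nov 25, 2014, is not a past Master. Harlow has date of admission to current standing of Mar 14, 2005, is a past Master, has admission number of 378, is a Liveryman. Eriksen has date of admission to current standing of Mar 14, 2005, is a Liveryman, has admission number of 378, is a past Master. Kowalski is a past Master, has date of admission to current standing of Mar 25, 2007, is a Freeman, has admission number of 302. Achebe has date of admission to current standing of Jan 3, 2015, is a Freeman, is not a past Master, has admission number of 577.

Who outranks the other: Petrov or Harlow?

Petrov

By date of admission to current standing (later first): Achebe (Jan 3, 2015); then Leclerc and Yilmaz (both Nov 25, 2014); then Mbeki (Dec 27, 2013); then Kowalski (Mar 25, 2007); then Petrov (Dec 6, 2005); then Eriksen, Harlow and Mendoza (each Mar 14, 2005).
Leclerc and Yilmaz both have admission number 111, so the next rule applies.
Leclerc and Yilmaz are each Freeman, so the next rule applies.
Leclerc and Yilmaz are each not a past Master, so the next rule applies.
Among Leclerc and Yilmaz, alphabetically by surname: Leclerc before Yilmaz.
Among Eriksen, Harlow and Mendoza, by admission number (lower first): Eriksen and Harlow (378) before Mendoza (672).
Eriksen and Harlow are each Liveryman, so the next rule applies.
Eriksen and Harlow are each a past Master, so the next rule applies.
Among Eriksen and Harlow, alphabetically by surname: Eriksen before Harlow.
So Petrov takes precedence.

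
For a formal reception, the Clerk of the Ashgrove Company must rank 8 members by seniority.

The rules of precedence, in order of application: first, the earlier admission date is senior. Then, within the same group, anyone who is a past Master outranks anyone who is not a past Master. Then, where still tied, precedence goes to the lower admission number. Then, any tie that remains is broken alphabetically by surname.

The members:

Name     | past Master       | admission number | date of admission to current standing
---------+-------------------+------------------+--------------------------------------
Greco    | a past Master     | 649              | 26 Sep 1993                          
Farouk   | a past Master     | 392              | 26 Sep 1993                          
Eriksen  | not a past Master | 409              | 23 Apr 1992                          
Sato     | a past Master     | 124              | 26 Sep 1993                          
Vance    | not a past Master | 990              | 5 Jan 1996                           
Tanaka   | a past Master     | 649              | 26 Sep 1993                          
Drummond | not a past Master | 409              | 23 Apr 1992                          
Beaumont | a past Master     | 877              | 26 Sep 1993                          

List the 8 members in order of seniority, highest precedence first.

Drummond, Eriksen, Sato, Farouk, Greco, Tanaka, Beaumont, Vance

By date of admission to current standing (earlier first): Drummond and Eriksen (both 23 Apr 1992); then Sato, Farouk, Greco, Tanaka and Beaumont (each 26 Sep 1993); then Vance (5 Jan 1996).
Drummond and Eriksen are each not a past Master, so the next rule applies.
Drummond and Eriksen both have admission number 409, so the next rule applies.
Among Drummond and Eriksen, alphabetically by surname: Drummond before Eriksen.
Sato, Farouk, Greco, Tanaka and Beaumont are each a past Master, so the next rule applies.
Among Sato, Farouk, Greco, Tanaka and Beaumont, by admission number (lower first): Sato (124) before Farouk (392) before Greco and Tanaka (649) before Beaumont (877).
Among Greco and Tanaka, alphabetically by surname: Greco before Tanaka.
Full order: Drummond, Eriksen, Sato, Farouk, Greco, Tanaka, Beaumont, Vance.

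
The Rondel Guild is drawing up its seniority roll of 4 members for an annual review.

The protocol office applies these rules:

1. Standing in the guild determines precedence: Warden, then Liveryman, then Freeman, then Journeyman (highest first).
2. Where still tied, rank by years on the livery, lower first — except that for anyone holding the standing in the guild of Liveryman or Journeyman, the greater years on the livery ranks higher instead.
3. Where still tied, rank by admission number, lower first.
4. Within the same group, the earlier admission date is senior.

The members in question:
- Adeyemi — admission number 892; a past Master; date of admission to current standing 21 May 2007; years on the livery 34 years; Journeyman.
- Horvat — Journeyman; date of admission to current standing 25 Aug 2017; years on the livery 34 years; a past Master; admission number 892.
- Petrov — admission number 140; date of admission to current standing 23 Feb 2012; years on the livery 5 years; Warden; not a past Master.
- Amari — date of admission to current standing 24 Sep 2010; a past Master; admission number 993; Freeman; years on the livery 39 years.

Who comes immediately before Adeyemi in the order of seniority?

Amari

By standing in the guild: Petrov (Warden); then Amari (Freeman); then Adeyemi and Horvat (Journeyman).
Adeyemi and Horvat both have years on the livery 34 years, so the next rule applies.
Adeyemi and Horvat both have admission number 892, so the next rule applies.
Among Adeyemi and Horvat, by date of admission to current standing (earlier first): Adeyemi (21 May 2007) before Horvat (25 Aug 2017).
Order: Petrov, Amari, Adeyemi, Horvat.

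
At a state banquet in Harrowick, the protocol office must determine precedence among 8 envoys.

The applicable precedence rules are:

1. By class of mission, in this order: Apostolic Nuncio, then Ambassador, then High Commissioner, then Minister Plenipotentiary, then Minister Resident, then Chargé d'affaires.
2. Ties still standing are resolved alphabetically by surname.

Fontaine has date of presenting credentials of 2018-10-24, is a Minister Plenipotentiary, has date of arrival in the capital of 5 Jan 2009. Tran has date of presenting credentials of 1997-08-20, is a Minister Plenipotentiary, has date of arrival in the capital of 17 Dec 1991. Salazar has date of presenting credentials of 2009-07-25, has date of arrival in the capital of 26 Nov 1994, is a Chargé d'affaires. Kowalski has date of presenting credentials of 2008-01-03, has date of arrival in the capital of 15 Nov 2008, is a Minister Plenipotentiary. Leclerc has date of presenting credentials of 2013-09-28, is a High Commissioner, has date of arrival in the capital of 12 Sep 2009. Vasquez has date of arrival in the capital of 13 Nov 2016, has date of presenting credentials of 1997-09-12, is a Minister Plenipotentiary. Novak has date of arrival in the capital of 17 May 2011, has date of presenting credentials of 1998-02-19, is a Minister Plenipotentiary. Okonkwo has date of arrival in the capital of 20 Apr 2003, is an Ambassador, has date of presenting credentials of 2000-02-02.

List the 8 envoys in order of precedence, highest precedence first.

Okonkwo, Leclerc, Fontaine, Kowalski, Novak, Tran, Vasquez, Salazar

By class of mission: Okonkwo (Ambassador); then Leclerc (High Commissioner); then Fontaine, Kowalski, Novak, Tran and Vasquez (Minister Plenipotentiary); then Salazar (Chargé d'affaires).
Among Fontaine, Kowalski, Novak, Tran and Vasquez, alphabetically by surname: Fontaine before Kowalski before Novak before Tran before Vasquez.
Full order: Okonkwo, Leclerc, Fontaine, Kowalski, Novak, Tran, Vasquez, Salazar.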